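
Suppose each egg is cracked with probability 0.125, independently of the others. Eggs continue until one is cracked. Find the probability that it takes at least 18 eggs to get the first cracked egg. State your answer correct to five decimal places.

0.10331

Y = number of eggs to the first success; geometric, p = 0.125.
P(Y > 17) = P(first 17 all fail) = (1−p)^17 = 0.1033087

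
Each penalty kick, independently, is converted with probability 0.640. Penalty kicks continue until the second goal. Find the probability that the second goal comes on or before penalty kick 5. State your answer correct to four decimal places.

Finishing within 5 penalty kicks ⇔ at least 2 successes in the first 5. With X ~ Binomial(5, 0.64), P(Y ≤ 5) = 1 − P(X ≤ 1).
  k=0: C(5,0)·0.64^0·0.36^5 = 0.006047
  k=1: C(5,1)·0.64^1·0.36^4 = 0.053748
1 − 0.059794 = 0.940206

0.9402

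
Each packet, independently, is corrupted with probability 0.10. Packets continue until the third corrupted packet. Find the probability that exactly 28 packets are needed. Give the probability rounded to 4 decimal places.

Y = trial on which the third success occurs; negative binomial, r=3, p=0.10.
P(Y=28) = C(27,2) · p^3 · (1−p)^25
= 351 · 0.001 · 0.07179 = 0.025198

0.0252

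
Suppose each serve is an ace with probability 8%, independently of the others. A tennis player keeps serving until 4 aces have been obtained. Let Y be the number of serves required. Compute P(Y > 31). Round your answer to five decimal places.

0.76670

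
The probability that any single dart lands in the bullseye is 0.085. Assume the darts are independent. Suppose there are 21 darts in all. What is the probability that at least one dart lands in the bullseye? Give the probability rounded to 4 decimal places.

P(at least one) = 1 − P(none) = 1 − (1 − 0.085)^21
= 1 − 0.154826 = 0.845174

0.8452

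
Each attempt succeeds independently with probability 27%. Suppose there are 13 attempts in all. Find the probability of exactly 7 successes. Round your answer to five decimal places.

0.02716

X ~ Binomial(n=13, p=0.27).
P(X=7) = C(13,7) · p^7 · (1−p)^6
= 1716 · 0.0001046 · 0.15133 = 0.0271644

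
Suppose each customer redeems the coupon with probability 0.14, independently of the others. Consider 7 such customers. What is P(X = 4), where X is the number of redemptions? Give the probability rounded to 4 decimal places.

X ~ Binomial(n=7, p=0.14).
P(X=4) = C(7,4) · p^4 · (1−p)^3
= 35 · 0.00038416 · 0.63606 = 0.008552

0.0086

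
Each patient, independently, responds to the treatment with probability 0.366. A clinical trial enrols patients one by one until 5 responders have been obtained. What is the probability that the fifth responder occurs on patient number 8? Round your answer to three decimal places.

0.059

Y = trial on which the fifth success occurs; negative binomial, r=5, p=0.366.
P(Y=8) = C(7,4) · p^5 · (1−p)^3
= 35 · 0.0065676 · 0.25484 = 0.05858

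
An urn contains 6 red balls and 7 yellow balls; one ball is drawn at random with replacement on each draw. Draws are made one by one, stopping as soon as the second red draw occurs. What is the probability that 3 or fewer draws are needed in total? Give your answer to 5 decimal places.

0.44242

Finishing within 3 draws ⇔ at least 2 successes in the first 3. With X ~ Binomial(3, 0.461538), P(Y ≤ 3) = 1 − P(X ≤ 1).
  k=0: C(3,0)·0.461538^0·0.538462^3 = 0.1561220
  k=1: C(3,1)·0.461538^1·0.538462^2 = 0.4014565
1 − 0.5575785 = 0.4424215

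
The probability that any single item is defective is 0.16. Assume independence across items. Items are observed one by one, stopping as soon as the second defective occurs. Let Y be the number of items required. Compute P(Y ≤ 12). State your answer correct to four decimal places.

Finishing within 12 items ⇔ at least 2 successes in the first 12. With X ~ Binomial(12, 0.16), P(Y ≤ 12) = 1 − P(X ≤ 1).
  k=0: C(12,0)·0.16^0·0.84^12 = 0.123410
  k=1: C(12,1)·0.16^1·0.84^11 = 0.282081
1 − 0.405491 = 0.594509

0.5945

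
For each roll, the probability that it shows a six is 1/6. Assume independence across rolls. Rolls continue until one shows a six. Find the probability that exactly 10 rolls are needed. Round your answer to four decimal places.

Geometric (trials to first success), p = 0.166667.
P(Y = 10) = (1−p)^9 · p = 0.19381 · 0.166667 = 0.032301

0.0323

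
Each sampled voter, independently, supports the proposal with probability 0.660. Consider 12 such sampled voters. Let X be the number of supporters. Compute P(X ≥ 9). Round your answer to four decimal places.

0.3742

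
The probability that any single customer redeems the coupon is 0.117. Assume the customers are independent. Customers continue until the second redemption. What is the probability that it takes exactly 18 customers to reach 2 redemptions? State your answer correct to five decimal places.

Y = trial on which the second success occurs; negative binomial, r=2, p=0.117.
P(Y=18) = C(17,1) · p^2 · (1−p)^16
= 17 · 0.013689 · 0.13658 = 0.0317828

0.03178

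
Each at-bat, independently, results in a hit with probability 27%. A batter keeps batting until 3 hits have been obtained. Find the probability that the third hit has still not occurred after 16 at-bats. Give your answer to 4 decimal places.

Needing more than 16 at-bats ⇔ fewer than 3 successes in the first 16. With X ~ Binomial(16, 0.27), P(Y > 16) = P(X ≤ 2).
  k=0: C(16,0)·0.27^0·0.73^16 = 0.006504
  k=1: C(16,1)·0.27^1·0.73^15 = 0.038488
  k=2: C(16,2)·0.27^2·0.73^14 = 0.106765
P(X ≤ 2) = 0.151757

0.1518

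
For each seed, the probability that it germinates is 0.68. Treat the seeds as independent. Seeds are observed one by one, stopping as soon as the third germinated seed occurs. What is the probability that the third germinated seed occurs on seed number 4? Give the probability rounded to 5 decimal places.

Y = trial on which the third success occurs; negative binomial, r=3, p=0.68.
P(Y=4) = C(3,2) · p^3 · (1−p)^1
= 3 · 0.31443 · 0.32 = 0.3018547

0.30185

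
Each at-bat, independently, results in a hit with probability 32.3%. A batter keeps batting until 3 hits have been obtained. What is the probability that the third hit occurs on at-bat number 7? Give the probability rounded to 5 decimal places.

0.10618

Y = trial on which the third success occurs; negative binomial, r=3, p=0.323.
P(Y=7) = C(6,2) · p^3 · (1−p)^4
= 15 · 0.033698 · 0.21007 = 0.1061826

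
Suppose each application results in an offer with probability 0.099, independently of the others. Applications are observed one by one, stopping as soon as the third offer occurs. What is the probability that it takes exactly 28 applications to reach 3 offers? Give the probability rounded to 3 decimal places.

0.025

Y = trial on which the third success occurs; negative binomial, r=3, p=0.099.
P(Y=28) = C(27,2) · p^3 · (1−p)^25
= 351 · 0.0009703 · 0.073811 = 0.02514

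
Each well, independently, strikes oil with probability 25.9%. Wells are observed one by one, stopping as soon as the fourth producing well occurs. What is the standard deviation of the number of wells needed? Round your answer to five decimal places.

6.64721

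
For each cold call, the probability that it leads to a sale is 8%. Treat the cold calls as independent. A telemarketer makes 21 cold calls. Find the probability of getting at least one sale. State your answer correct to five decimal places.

P(at least one) = 1 − P(none) = 1 − (1 − 0.08)^21
= 1 − 0.1735979 = 0.8264021

0.82640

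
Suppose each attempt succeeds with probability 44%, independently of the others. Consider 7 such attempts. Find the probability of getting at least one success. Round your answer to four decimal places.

0.9827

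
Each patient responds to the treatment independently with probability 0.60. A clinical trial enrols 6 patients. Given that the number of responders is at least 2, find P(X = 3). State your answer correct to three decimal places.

0.288

X ~ Binomial(6, 0.60). Want P(X=3 | X≥2) = P(X=3) / P(X≥2).
P(X=3) = C(6,3)·0.60^3·0.40^3 = 0.27648
P(X≥2) = 1 − 0.00410 − 0.03686 = 0.95904
Ratio = 0.27648 / 0.95904 = 0.28829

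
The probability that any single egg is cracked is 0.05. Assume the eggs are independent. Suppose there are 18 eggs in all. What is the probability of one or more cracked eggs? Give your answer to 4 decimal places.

0.6028

P(at least one) = 1 − P(none) = 1 − (1 − 0.05)^18
= 1 − 0.397214 = 0.602786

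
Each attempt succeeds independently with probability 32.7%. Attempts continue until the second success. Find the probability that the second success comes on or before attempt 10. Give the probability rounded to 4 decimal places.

0.8883

Finishing within 10 attempts ⇔ at least 2 successes in the first 10. With X ~ Binomial(10, 0.327), P(Y ≤ 10) = 1 − P(X ≤ 1).
  k=0: C(10,0)·0.327^0·0.673^10 = 0.019061
  k=1: C(10,1)·0.327^1·0.673^9 = 0.092615
1 − 0.111677 = 0.888323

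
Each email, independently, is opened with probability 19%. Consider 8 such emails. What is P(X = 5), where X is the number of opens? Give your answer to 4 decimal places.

0.0074

X ~ Binomial(n=8, p=0.19).
P(X=5) = C(8,5) · p^5 · (1−p)^3
= 56 · 0.00024761 · 0.53144 = 0.007369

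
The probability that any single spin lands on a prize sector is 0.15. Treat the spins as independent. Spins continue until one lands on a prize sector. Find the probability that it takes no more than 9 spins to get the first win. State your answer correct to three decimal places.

0.768

Y = number of spins to the first success; geometric, p = 0.15.
P(Y ≤ 9) = 1 − (1−p)^9 = 1 − 0.23162 = 0.76838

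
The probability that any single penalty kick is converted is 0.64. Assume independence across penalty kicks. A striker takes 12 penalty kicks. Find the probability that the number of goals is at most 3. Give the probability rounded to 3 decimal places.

0.007

X ~ Binomial(12, 0.64); P(X ≤ 3) = Σ C(12,k) p^k (1−p)^(12−k) over k:
  k=0: C(12,0)·0.64^0·0.36^12 = 0.00000
  k=1: C(12,1)·0.64^1·0.36^11 = 0.00010
  k=2: C(12,2)·0.64^2·0.36^10 = 0.00099
  k=3: C(12,3)·0.64^3·0.36^9 = 0.00586
Total = 0.00695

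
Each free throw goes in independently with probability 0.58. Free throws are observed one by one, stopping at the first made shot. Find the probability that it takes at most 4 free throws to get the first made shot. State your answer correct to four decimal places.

0.9689

Y = number of free throws to the first success; geometric, p = 0.58.
P(Y ≤ 4) = 1 − (1−p)^4 = 1 − 0.031117 = 0.968883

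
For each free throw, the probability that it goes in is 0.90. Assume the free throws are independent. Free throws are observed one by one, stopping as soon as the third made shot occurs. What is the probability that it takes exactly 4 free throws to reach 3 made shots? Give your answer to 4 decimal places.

0.2187

Y = trial on which the third success occurs; negative binomial, r=3, p=0.90.
P(Y=4) = C(3,2) · p^3 · (1−p)^1
= 3 · 0.729 · 0.1 = 0.218700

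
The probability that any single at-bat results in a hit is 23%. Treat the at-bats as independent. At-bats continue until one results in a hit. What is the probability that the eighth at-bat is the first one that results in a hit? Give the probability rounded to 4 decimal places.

0.0369

Geometric (trials to first success), p = 0.23.
P(Y = 8) = (1−p)^7 · p = 0.16049 · 0.23 = 0.036912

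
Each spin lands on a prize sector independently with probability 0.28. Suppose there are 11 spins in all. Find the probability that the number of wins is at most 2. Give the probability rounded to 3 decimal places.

X ~ Binomial(11, 0.28); P(X ≤ 2) = Σ C(11,k) p^k (1−p)^(11−k) over k:
  k=0: C(11,0)·0.28^0·0.72^11 = 0.02696
  k=1: C(11,1)·0.28^1·0.72^10 = 0.11531
  k=2: C(11,2)·0.28^2·0.72^9 = 0.22422
Total = 0.36649

0.366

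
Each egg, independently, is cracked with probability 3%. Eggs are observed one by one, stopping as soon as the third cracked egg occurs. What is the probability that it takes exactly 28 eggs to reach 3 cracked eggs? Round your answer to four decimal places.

0.0044

Y = trial on which the third success occurs; negative binomial, r=3, p=0.03.
P(Y=28) = C(27,2) · p^3 · (1−p)^25
= 351 · 2.7e-05 · 0.46697 = 0.004426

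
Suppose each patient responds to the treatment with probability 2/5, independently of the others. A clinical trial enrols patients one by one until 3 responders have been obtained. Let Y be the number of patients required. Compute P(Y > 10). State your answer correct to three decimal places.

0.167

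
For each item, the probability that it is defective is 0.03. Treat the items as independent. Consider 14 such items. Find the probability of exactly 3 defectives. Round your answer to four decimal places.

X ~ Binomial(n=14, p=0.03).
P(X=3) = C(14,3) · p^3 · (1−p)^11
= 364 · 2.7e-05 · 0.7153 = 0.007030

0.0070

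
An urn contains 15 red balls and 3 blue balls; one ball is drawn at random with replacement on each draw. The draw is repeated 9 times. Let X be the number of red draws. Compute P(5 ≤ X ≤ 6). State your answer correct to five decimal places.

0.16931

X ~ Binomial(9, 0.833333); P(5 ≤ X ≤ 6) = Σ C(9,k) p^k (1−p)^(9−k) over k:
  k=5: C(9,5)·0.833333^5·0.166667^4 = 0.0390714
  k=6: C(9,6)·0.833333^6·0.166667^3 = 0.1302381
Total = 0.1693095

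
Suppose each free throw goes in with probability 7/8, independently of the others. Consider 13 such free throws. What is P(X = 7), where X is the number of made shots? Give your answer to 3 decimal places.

0.003

X ~ Binomial(n=13, p=0.875).
P(X=7) = C(13,7) · p^7 · (1−p)^6
= 1716 · 0.3927 · 3.8147e-06 = 0.00257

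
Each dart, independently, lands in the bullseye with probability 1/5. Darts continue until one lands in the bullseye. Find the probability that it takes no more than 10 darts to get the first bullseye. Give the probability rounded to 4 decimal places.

Y = number of darts to the first success; geometric, p = 0.20.
P(Y ≤ 10) = 1 − (1−p)^10 = 1 − 0.107374 = 0.892626

0.8926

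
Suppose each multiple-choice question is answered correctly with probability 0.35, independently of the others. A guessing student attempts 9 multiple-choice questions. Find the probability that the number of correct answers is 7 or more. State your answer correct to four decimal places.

X ~ Binomial(9, 0.35); P(X ≥ 7) = Σ C(9,k) p^k (1−p)^(9−k) over k:
  k=7: C(9,7)·0.35^7·0.65^2 = 0.009786
  k=8: C(9,8)·0.35^8·0.65^1 = 0.001317
  k=9: C(9,9)·0.35^9·0.65^0 = 0.000079
Total = 0.011182

0.0112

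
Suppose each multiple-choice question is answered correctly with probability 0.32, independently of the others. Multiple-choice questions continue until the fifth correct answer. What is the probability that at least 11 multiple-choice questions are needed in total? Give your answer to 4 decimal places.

Needing more than 10 multiple-choice questions ⇔ fewer than 5 successes in the first 10. With X ~ Binomial(10, 0.32), P(Y > 10) = P(X ≤ 4).
  k=0: C(10,0)·0.32^0·0.68^10 = 0.021139
  k=1: C(10,1)·0.32^1·0.68^9 = 0.099479
  k=2: C(10,2)·0.32^2·0.68^8 = 0.210661
  k=3: C(10,3)·0.32^3·0.68^7 = 0.264359
  k=4: C(10,4)·0.32^4·0.68^6 = 0.217707
P(X ≤ 4) = 0.813345

0.8133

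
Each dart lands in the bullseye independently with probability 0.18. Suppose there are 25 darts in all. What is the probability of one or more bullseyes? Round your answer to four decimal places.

0.9930

P(at least one) = 1 − P(none) = 1 − (1 − 0.18)^25
= 1 − 0.007004 = 0.992996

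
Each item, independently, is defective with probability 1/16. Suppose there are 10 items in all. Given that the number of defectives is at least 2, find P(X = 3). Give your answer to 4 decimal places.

X ~ Binomial(10, 0.0625). Want P(X=3 | X≥2) = P(X=3) / P(X≥2).
P(X=3) = C(10,3)·0.0625^3·0.9375^7 = 0.018647
P(X≥2) = 1 − 0.524460 − 0.349640 = 0.125899
Ratio = 0.018647 / 0.125899 = 0.148114

0.1481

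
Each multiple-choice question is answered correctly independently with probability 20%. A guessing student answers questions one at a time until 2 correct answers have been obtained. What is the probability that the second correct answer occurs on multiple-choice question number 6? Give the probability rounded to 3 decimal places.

0.082

Y = trial on which the second success occurs; negative binomial, r=2, p=0.20.
P(Y=6) = C(5,1) · p^2 · (1−p)^4
= 5 · 0.04 · 0.4096 = 0.08192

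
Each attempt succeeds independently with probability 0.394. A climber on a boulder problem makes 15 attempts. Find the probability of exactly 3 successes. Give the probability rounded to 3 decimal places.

0.068

X ~ Binomial(n=15, p=0.394).
P(X=3) = C(15,3) · p^3 · (1−p)^12
= 455 · 0.061163 · 0.0024529 = 0.06826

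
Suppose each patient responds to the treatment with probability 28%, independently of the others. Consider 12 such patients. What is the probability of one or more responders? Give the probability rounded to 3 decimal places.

P(at least one) = 1 − P(none) = 1 − (1 − 0.28)^12
= 1 − 0.01941 = 0.98059

0.981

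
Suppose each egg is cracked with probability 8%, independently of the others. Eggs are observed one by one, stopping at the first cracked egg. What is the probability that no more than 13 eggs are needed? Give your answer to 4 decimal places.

0.6617

Y = number of eggs to the first success; geometric, p = 0.08.
P(Y ≤ 13) = 1 − (1−p)^13 = 1 − 0.338253 = 0.661747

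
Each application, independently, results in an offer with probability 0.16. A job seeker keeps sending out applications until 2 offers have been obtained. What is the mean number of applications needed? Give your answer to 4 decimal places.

Y = total applications until the second success; negative binomial with r=2, p=0.16.
E[Y] = r / p = 2 / 0.16 = 12.500000

12.5000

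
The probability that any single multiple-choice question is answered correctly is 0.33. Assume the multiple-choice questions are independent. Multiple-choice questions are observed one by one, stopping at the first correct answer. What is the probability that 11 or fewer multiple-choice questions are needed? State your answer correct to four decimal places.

0.9878

Y = number of multiple-choice questions to the first success; geometric, p = 0.33.
P(Y ≤ 11) = 1 − (1−p)^11 = 1 − 0.012213 = 0.987787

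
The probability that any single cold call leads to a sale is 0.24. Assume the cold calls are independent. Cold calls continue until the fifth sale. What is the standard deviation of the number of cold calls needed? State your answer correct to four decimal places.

8.1223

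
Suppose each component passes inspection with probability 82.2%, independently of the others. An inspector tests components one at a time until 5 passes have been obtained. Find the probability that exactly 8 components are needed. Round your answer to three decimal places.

0.074

Y = trial on which the fifth success occurs; negative binomial, r=5, p=0.822.
P(Y=8) = C(7,4) · p^5 · (1−p)^3
= 35 · 0.37528 · 0.0056398 = 0.07408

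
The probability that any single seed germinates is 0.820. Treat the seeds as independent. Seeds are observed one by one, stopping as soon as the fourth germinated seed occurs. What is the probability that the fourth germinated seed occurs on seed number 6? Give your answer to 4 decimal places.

0.1465

Y = trial on which the fourth success occurs; negative binomial, r=4, p=0.82.
P(Y=6) = C(5,3) · p^4 · (1−p)^2
= 10 · 0.45212 · 0.0324 = 0.146487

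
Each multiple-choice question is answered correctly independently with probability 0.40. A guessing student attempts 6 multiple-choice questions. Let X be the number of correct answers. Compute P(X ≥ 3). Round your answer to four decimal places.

0.4557

X ~ Binomial(6, 0.40); P(X ≥ 3) = Σ C(6,k) p^k (1−p)^(6−k) over k:
  k=3: C(6,3)·0.40^3·0.60^3 = 0.276480
  k=4: C(6,4)·0.40^4·0.60^2 = 0.138240
  k=5: C(6,5)·0.40^5·0.60^1 = 0.036864
  k=6: C(6,6)·0.40^6·0.60^0 = 0.004096
Total = 0.455680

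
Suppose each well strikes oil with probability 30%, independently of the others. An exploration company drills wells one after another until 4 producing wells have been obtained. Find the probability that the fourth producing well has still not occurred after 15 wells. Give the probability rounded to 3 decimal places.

Needing more than 15 wells ⇔ fewer than 4 successes in the first 15. With X ~ Binomial(15, 0.30), P(Y > 15) = P(X ≤ 3).
  k=0: C(15,0)·0.30^0·0.70^15 = 0.00475
  k=1: C(15,1)·0.30^1·0.70^14 = 0.03052
  k=2: C(15,2)·0.30^2·0.70^13 = 0.09156
  k=3: C(15,3)·0.30^3·0.70^12 = 0.17004
P(X ≤ 3) = 0.29687

0.297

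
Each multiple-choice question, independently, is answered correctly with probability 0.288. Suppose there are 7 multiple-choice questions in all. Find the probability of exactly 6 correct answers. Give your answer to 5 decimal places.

0.00284

X ~ Binomial(n=7, p=0.288).
P(X=6) = C(7,6) · p^6 · (1−p)^1
= 7 · 0.00057063 · 0.712 = 0.0028440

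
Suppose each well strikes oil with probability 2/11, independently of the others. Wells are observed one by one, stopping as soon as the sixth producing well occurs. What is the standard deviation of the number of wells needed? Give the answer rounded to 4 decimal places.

Y = total wells until the sixth success; negative binomial with r=6, p=0.181818.
SD(Y) = √[r(1−p)/p²] = √(148.500000) = 12.186058

12.1861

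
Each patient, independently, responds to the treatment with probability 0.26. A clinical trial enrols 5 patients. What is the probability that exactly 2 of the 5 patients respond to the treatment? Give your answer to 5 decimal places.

0.27393

X ~ Binomial(n=5, p=0.26).
P(X=2) = C(5,2) · p^2 · (1−p)^3
= 10 · 0.0676 · 0.40522 = 0.2739314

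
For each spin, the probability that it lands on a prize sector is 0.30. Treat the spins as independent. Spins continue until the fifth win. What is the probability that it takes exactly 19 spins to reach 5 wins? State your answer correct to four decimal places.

Y = trial on which the fifth success occurs; negative binomial, r=5, p=0.30.
P(Y=19) = C(18,4) · p^5 · (1−p)^14
= 3060 · 0.00243 · 0.0067822 = 0.050431

0.0504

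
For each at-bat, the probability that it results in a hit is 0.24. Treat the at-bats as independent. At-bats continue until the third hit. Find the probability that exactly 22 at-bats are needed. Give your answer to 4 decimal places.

0.0158

Y = trial on which the third success occurs; negative binomial, r=3, p=0.24.
P(Y=22) = C(21,2) · p^3 · (1−p)^19
= 210 · 0.013824 · 0.0054382 = 0.015787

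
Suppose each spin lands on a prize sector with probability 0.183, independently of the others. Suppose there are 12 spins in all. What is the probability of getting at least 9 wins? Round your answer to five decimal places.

0.00003

X ~ Binomial(12, 0.183); P(X ≥ 9) = Σ C(12,k) p^k (1−p)^(12−k) over k:
  k=9: C(12,9)·0.183^9·0.817^3 = 0.0000276
  k=10: C(12,10)·0.183^10·0.817^2 = 0.0000019
  k=11: C(12,11)·0.183^11·0.817^1 = 0.0000001
  k=12: C(12,12)·0.183^12·0.817^0 = 0.0000000
Total = 0.0000295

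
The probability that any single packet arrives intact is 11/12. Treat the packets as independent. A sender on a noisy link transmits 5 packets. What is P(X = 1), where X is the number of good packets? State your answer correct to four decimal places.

X ~ Binomial(n=5, p=0.916667).
P(X=1) = C(5,1) · p^1 · (1−p)^4
= 5 · 0.91667 · 4.8225e-05 = 0.000221

0.0002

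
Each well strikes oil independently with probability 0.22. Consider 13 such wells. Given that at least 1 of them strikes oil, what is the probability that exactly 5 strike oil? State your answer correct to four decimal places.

X ~ Binomial(13, 0.22). Want P(X=5 | X≥1) = P(X=5) / P(X≥1).
P(X=5) = C(13,5)·0.22^5·0.78^8 = 0.090876
P(X≥1) = 1 − 0.039558 = 0.960442
Ratio = 0.090876 / 0.960442 = 0.094619

0.0946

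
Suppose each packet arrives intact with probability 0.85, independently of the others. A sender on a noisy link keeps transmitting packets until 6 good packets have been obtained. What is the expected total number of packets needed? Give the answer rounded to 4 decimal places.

7.0588

Y = total packets until the sixth success; negative binomial with r=6, p=0.85.
E[Y] = r / p = 6 / 0.85 = 7.058824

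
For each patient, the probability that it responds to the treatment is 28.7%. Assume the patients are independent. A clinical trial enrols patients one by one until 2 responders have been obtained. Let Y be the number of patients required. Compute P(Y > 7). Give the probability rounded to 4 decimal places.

0.3576

Needing more than 7 patients ⇔ fewer than 2 successes in the first 7. With X ~ Binomial(7, 0.287), P(Y > 7) = P(X ≤ 1).
  k=0: C(7,0)·0.287^0·0.713^7 = 0.093676
  k=1: C(7,1)·0.287^1·0.713^6 = 0.263947
P(X ≤ 1) = 0.357623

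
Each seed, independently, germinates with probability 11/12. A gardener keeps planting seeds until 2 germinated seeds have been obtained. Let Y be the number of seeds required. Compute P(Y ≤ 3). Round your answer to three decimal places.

0.980

Finishing within 3 seeds ⇔ at least 2 successes in the first 3. With X ~ Binomial(3, 0.916667), P(Y ≤ 3) = 1 − P(X ≤ 1).
  k=0: C(3,0)·0.916667^0·0.083333^3 = 0.00058
  k=1: C(3,1)·0.916667^1·0.083333^2 = 0.01910
1 − 0.01968 = 0.98032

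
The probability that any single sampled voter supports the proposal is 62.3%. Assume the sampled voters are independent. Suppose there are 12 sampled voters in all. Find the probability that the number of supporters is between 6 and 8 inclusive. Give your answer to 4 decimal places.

X ~ Binomial(12, 0.623); P(6 ≤ X ≤ 8) = Σ C(12,k) p^k (1−p)^(12−k) over k:
  k=6: C(12,6)·0.623^6·0.377^6 = 0.155113
  k=7: C(12,7)·0.623^7·0.377^5 = 0.219709
  k=8: C(12,8)·0.623^8·0.377^4 = 0.226921
Total = 0.601743

0.6017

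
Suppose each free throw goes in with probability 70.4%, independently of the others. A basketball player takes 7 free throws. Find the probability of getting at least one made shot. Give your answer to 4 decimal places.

P(at least one) = 1 − P(none) = 1 − (1 − 0.704)^7
= 1 − 0.000199 = 0.999801

0.9998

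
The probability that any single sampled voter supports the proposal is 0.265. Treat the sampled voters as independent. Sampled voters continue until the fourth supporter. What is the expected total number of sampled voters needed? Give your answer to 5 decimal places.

Y = total sampled voters until the fourth success; negative binomial with r=4, p=0.265.
E[Y] = r / p = 4 / 0.265 = 15.0943396

15.09434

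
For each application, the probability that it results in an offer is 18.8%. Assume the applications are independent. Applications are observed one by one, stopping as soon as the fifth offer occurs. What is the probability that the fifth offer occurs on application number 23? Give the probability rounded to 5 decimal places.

0.04046

Y = trial on which the fifth success occurs; negative binomial, r=5, p=0.188.
P(Y=23) = C(22,4) · p^5 · (1−p)^18
= 7315 · 0.00023485 · 0.023551 = 0.0404587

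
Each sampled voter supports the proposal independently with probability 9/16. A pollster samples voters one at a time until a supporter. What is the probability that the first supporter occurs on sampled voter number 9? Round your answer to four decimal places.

0.0008

Geometric (trials to first success), p = 0.5625.
P(Y = 9) = (1−p)^8 · p = 0.0013422 · 0.5625 = 0.000755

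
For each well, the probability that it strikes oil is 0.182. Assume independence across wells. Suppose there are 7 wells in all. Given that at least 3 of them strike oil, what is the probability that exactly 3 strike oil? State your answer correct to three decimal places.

0.797

X ~ Binomial(7, 0.182). Want P(X=3 | X≥3) = P(X=3) / P(X≥3).
P(X=3) = C(7,3)·0.182^3·0.818^4 = 0.09447
P(X≥3) = 1 − 0.24506 − 0.38167 − 0.25476 = 0.11851
Ratio = 0.09447 / 0.11851 = 0.79715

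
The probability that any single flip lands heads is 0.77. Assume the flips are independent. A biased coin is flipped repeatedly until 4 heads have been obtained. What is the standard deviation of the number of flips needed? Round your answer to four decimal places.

1.2457

Y = total flips until the fourth success; negative binomial with r=4, p=0.77.
SD(Y) = √[r(1−p)/p²] = √(1.551695) = 1.245671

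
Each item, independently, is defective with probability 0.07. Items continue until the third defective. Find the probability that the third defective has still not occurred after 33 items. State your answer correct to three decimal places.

0.590

Needing more than 33 items ⇔ fewer than 3 successes in the first 33. With X ~ Binomial(33, 0.07), P(Y > 33) = P(X ≤ 2).
  k=0: C(33,0)·0.07^0·0.93^33 = 0.09119
  k=1: C(33,1)·0.07^1·0.93^32 = 0.22650
  k=2: C(33,2)·0.07^2·0.93^31 = 0.27277
P(X ≤ 2) = 0.59046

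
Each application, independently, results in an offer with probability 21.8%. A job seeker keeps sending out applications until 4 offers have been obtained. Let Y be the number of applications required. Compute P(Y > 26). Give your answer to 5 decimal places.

Needing more than 26 applications ⇔ fewer than 4 successes in the first 26. With X ~ Binomial(26, 0.218), P(Y > 26) = P(X ≤ 3).
  k=0: C(26,0)·0.218^0·0.782^26 = 0.0016725
  k=1: C(26,1)·0.218^1·0.782^25 = 0.0121227
  k=2: C(26,2)·0.218^2·0.782^24 = 0.0422434
  k=3: C(26,3)·0.218^3·0.782^23 = 0.0942102
P(X ≤ 3) = 0.1502488

0.15025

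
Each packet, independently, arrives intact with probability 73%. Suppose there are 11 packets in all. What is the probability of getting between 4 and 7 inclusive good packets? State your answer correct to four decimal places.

X ~ Binomial(11, 0.73); P(4 ≤ X ≤ 7) = Σ C(11,k) p^k (1−p)^(11−k) over k:
  k=4: C(11,4)·0.73^4·0.27^7 = 0.009803
  k=5: C(11,5)·0.73^5·0.27^6 = 0.037106
  k=6: C(11,6)·0.73^6·0.27^5 = 0.100322
  k=7: C(11,7)·0.73^7·0.27^4 = 0.193744
Total = 0.340975

0.3410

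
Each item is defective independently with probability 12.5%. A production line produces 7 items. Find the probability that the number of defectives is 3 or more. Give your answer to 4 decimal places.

X ~ Binomial(7, 0.125); P(X ≥ 3) = Σ C(7,k) p^k (1−p)^(7−k) over k:
  k=3: C(7,3)·0.125^3·0.875^4 = 0.040071
  k=4: C(7,4)·0.125^4·0.875^3 = 0.005724
  k=5: C(7,5)·0.125^5·0.875^2 = 0.000491
  k=6: C(7,6)·0.125^6·0.875^1 = 0.000023
  k=7: C(7,7)·0.125^7·0.875^0 = 0.000000
Total = 0.046310

0.0463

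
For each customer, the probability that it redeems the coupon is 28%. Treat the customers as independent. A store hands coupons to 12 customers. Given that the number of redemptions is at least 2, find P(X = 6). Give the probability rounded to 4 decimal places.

X ~ Binomial(12, 0.28). Want P(X=6 | X≥2) = P(X=6) / P(X≥2).
P(X=6) = C(12,6)·0.28^6·0.72^6 = 0.062032
P(X≥2) = 1 − 0.019408 − 0.090573 = 0.890019
Ratio = 0.062032 / 0.890019 = 0.069697

0.0697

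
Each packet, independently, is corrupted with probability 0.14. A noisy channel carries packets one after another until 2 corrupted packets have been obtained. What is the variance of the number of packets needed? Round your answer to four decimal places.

87.7551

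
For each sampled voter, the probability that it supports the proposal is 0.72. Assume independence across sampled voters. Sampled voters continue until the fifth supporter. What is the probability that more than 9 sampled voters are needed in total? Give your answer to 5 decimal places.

0.07616

Needing more than 9 sampled voters ⇔ fewer than 5 successes in the first 9. With X ~ Binomial(9, 0.72), P(Y > 9) = P(X ≤ 4).
  k=0: C(9,0)·0.72^0·0.28^9 = 0.0000106
  k=1: C(9,1)·0.72^1·0.28^8 = 0.0002448
  k=2: C(9,2)·0.72^2·0.28^7 = 0.0025181
  k=3: C(9,3)·0.72^3·0.28^6 = 0.0151086
  k=4: C(9,4)·0.72^4·0.28^5 = 0.0582761
P(X ≤ 4) = 0.0761583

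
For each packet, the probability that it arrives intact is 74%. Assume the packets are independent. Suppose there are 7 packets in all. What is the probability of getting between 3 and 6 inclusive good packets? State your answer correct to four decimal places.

0.8631

X ~ Binomial(7, 0.74); P(3 ≤ X ≤ 6) = Σ C(7,k) p^k (1−p)^(7−k) over k:
  k=3: C(7,3)·0.74^3·0.26^4 = 0.064812
  k=4: C(7,4)·0.74^4·0.26^3 = 0.184465
  k=5: C(7,5)·0.74^5·0.26^2 = 0.315010
  k=6: C(7,6)·0.74^6·0.26^1 = 0.298856
Total = 0.863144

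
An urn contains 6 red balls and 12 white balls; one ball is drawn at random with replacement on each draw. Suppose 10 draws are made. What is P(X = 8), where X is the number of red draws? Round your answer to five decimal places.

0.00305

X ~ Binomial(n=10, p=0.333333).
P(X=8) = C(10,8) · p^8 · (1−p)^2
= 45 · 0.00015242 · 0.44444 = 0.0030483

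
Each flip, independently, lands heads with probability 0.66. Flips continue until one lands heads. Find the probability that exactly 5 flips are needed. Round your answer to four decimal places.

0.0088

Geometric (trials to first success), p = 0.66.
P(Y = 5) = (1−p)^4 · p = 0.013363 · 0.66 = 0.008820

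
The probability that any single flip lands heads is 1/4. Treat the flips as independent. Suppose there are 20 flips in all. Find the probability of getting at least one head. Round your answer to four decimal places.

P(at least one) = 1 − P(none) = 1 − (1 − 0.25)^20
= 1 − 0.003171 = 0.996829

0.9968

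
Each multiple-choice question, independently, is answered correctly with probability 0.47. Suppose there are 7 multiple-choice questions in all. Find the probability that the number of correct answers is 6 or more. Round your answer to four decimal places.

X ~ Binomial(7, 0.47); P(X ≥ 6) = Σ C(7,k) p^k (1−p)^(7−k) over k:
  k=6: C(7,6)·0.47^6·0.53^1 = 0.039991
  k=7: C(7,7)·0.47^7·0.53^0 = 0.005066
Total = 0.045057

0.0451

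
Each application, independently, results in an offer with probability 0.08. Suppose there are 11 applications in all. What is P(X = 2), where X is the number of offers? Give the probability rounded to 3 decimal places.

X ~ Binomial(n=11, p=0.08).
P(X=2) = C(11,2) · p^2 · (1−p)^9
= 55 · 0.0064 · 0.47216 = 0.16620

0.166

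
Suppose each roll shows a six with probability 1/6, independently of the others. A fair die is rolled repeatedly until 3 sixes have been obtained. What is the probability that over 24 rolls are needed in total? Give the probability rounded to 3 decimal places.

0.212

Needing more than 24 rolls ⇔ fewer than 3 successes in the first 24. With X ~ Binomial(24, 0.166667), P(Y > 24) = P(X ≤ 2).
  k=0: C(24,0)·0.166667^0·0.833333^24 = 0.01258
  k=1: C(24,1)·0.166667^1·0.833333^23 = 0.06038
  k=2: C(24,2)·0.166667^2·0.833333^22 = 0.13887
P(X ≤ 2) = 0.21183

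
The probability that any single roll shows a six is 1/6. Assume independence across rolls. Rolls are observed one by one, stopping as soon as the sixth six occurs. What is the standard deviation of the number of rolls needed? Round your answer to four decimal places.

Y = total rolls until the sixth success; negative binomial with r=6, p=0.166667.
SD(Y) = √[r(1−p)/p²] = √(180.000000) = 13.416408

13.4164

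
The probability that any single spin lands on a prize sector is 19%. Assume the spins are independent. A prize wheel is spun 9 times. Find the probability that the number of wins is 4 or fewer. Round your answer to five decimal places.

X ~ Binomial(9, 0.19); P(X ≤ 4) = Σ C(9,k) p^k (1−p)^(9−k) over k:
  k=0: C(9,0)·0.19^0·0.81^9 = 0.1500946
  k=1: C(9,1)·0.19^1·0.81^8 = 0.3168665
  k=2: C(9,2)·0.19^2·0.81^7 = 0.2973068
  k=3: C(9,3)·0.19^3·0.81^6 = 0.1627235
  k=4: C(9,4)·0.19^4·0.81^5 = 0.0572546
Total = 0.9842459

0.98425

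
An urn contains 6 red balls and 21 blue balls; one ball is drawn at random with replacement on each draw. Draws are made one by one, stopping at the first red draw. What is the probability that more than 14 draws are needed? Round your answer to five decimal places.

Y = number of draws to the first success; geometric, p = 0.222222.
P(Y > 14) = P(first 14 all fail) = (1−p)^14 = 0.0296468

0.02965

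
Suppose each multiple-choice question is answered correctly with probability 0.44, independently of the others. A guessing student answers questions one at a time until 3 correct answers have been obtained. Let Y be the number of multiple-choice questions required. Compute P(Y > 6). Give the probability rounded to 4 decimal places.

0.4618

Needing more than 6 multiple-choice questions ⇔ fewer than 3 successes in the first 6. With X ~ Binomial(6, 0.44), P(Y > 6) = P(X ≤ 2).
  k=0: C(6,0)·0.44^0·0.56^6 = 0.030841
  k=1: C(6,1)·0.44^1·0.56^5 = 0.145393
  k=2: C(6,2)·0.44^2·0.56^4 = 0.285594
P(X ≤ 2) = 0.461828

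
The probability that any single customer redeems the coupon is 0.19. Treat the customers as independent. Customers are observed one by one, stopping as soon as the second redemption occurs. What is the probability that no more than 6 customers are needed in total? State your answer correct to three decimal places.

Finishing within 6 customers ⇔ at least 2 successes in the first 6. With X ~ Binomial(6, 0.19), P(Y ≤ 6) = 1 − P(X ≤ 1).
  k=0: C(6,0)·0.19^0·0.81^6 = 0.28243
  k=1: C(6,1)·0.19^1·0.81^5 = 0.39749
1 − 0.67992 = 0.32008

0.320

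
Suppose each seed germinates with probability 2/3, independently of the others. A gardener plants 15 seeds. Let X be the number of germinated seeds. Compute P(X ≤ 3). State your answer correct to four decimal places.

X ~ Binomial(15, 0.666667); P(X ≤ 3) = Σ C(15,k) p^k (1−p)^(15−k) over k:
  k=0: C(15,0)·0.666667^0·0.333333^15 = 0.000000
  k=1: C(15,1)·0.666667^1·0.333333^14 = 0.000002
  k=2: C(15,2)·0.666667^2·0.333333^13 = 0.000029
  k=3: C(15,3)·0.666667^3·0.333333^12 = 0.000254
Total = 0.000285

0.0003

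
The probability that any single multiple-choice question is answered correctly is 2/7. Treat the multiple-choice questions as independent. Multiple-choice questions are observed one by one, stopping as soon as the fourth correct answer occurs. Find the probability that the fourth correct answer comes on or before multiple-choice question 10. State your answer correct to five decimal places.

0.31272

Finishing within 10 multiple-choice questions ⇔ at least 4 successes in the first 10. With X ~ Binomial(10, 0.285714), P(Y ≤ 10) = 1 − P(X ≤ 3).
  k=0: C(10,0)·0.285714^0·0.714286^10 = 0.0345716
  k=1: C(10,1)·0.285714^1·0.714286^9 = 0.1382865
  k=2: C(10,2)·0.285714^2·0.714286^8 = 0.2489156
  k=3: C(10,3)·0.285714^3·0.714286^7 = 0.2655100
1 − 0.6872837 = 0.3127163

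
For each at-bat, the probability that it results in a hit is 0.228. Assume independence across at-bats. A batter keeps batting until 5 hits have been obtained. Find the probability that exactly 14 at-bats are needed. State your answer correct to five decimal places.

Y = trial on which the fifth success occurs; negative binomial, r=5, p=0.228.
P(Y=14) = C(13,4) · p^5 · (1−p)^9
= 715 · 0.00061613 · 0.097399 = 0.0429078

0.04291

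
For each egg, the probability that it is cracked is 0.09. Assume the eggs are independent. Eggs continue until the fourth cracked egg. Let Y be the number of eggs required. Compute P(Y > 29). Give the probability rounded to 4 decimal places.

0.7381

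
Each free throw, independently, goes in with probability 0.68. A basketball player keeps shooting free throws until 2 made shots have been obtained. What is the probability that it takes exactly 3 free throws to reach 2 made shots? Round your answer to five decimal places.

Y = trial on which the second success occurs; negative binomial, r=2, p=0.68.
P(Y=3) = C(2,1) · p^2 · (1−p)^1
= 2 · 0.4624 · 0.32 = 0.2959360

0.29594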